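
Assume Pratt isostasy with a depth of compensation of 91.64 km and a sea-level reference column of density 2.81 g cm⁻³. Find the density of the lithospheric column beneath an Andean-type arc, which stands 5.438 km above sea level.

2.65 g cm⁻³

Pratt balance: ρ_ref D = ρ (D + h).
ρ = ρ_ref D/(D + h) = 2.81 × 91.64 km/(91.64 km + 5.438 km) = 2.65 g cm⁻³.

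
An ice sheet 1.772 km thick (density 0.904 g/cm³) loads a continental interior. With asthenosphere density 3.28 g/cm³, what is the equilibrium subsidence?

0.488 km

Isostatic balance requires: the ice load ρ_ice t is balanced by mantle displaced below, ρ_m s.
s = t ρ_ice / ρ_m = 1.772 km × 0.904/3.28 = 0.488 km.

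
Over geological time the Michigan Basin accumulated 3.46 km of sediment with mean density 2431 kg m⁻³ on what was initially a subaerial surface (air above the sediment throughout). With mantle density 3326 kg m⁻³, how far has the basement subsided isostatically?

Subaerial load: s = t ρ_sed / ρ_m = 3.46 km × 2431/3326 = 2.53 km.

2.53 km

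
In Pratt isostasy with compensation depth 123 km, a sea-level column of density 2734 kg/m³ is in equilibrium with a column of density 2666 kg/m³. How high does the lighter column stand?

3.14 km

ρ_ref D = ρ (D + h) → h = D (ρ_ref − ρ)/ρ.
h = 123 km × (2734 − 2666)/2666 = 3.14 km.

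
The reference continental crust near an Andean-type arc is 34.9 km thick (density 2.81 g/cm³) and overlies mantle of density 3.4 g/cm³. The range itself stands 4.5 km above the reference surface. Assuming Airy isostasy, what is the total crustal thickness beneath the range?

Root depth r = h ρ_c / (ρ_m − ρ_c) = 4.5 km × 2.81 / 0.59 = 21.43 km.
Total thickness = T + h + r = 34.9 km + 4.5 km + 21.43 km = 60.8 km.

60.8 km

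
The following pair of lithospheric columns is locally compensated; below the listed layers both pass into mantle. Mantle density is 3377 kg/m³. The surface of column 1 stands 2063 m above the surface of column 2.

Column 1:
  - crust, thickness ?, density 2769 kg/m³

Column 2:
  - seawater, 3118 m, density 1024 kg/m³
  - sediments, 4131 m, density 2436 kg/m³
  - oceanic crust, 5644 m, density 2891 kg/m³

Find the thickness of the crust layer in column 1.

34400 m

Take the compensation level at the base of the deeper column (depth z_c below the surface of column 1) and equate Σ ρ_i t_i down to z_c; mantle fills any gap and the z_c terms cancel.
Column 1: x×2769 + (z_c − 0 − x)×3377
Column 2: 2063×0 + 3118×1024 + 4131×2436 + 5644×2891 + (z_c − 2063 − 12893)×3377
The z_c×3377 term appears on both sides and cancels. Collect the known terms of each column as K = Σ(ρt)_known − 3377 × (depth of known layers): K_1 = 0 − 3377×0 = 0; K_2 = 29572752 − 3377×(2063 + 12893) = −20933660.
Balance: K_1 − x×(3377 − 2769) = K_2, so x = (K_1 − K_2)/(3377 − 2769) = 20933700/608 = 34400 m.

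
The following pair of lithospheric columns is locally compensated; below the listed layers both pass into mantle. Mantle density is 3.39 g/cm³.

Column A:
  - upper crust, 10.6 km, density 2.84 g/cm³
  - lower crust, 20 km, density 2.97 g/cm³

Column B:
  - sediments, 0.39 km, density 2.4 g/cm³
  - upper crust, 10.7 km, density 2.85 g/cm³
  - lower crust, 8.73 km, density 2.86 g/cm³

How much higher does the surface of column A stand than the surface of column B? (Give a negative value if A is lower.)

1.01 km

For any compensation level in the mantle, the mantle terms cancel and isostasy reduces to e = (Σt_A − Σt_B) − (Σ(ρt)_A − Σ(ρt)_B) / ρ_m.
Σt_A = 30.6 km; Σt_B = 19.82 km; Σ(ρt)_A = 89.504; Σ(ρt)_B = 56.3988 (in km·g/cm³).
e = (30.6 − 19.82) − (89.504 − 56.3988) / 3.39 = 1.01 km.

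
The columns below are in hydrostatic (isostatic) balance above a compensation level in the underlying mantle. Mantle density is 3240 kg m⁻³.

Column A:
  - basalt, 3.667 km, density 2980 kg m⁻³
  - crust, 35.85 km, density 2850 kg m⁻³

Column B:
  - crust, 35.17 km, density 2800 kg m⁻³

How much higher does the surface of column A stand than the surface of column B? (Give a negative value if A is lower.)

For any compensation level in the mantle, the mantle terms cancel and isostasy reduces to e = (Σt_A − Σt_B) − (Σ(ρt)_A − Σ(ρt)_B) / ρ_m.
Σt_A = 39.517 km; Σt_B = 35.17 km; Σ(ρt)_A = 113100.16; Σ(ρt)_B = 98476 (in km·kg m⁻³).
e = (39.517 − 35.17) − (113100.16 − 98476) / 3240 = −0.167 km.

−0.167 km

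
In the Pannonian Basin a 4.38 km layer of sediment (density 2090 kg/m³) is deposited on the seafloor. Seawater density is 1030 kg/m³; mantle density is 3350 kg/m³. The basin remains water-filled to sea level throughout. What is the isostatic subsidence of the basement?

2 km

Submarine loading: the sediment displaces seawater, and the subsidence is in turn flooded, so s (ρ_m − ρ_w) = t (ρ_sed − ρ_w).
s = 4.38 km × (2090 − 1030) / (3350 − 1030) = 2 km.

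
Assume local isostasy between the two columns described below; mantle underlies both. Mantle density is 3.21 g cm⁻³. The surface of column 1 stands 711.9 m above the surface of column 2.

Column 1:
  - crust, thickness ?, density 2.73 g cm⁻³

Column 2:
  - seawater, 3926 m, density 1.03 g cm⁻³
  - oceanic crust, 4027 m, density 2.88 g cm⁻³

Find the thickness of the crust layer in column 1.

25400 m

Take the compensation level at the base of the deeper column (depth z_c below the surface of column 1) and equate Σ ρ_i t_i down to z_c; mantle fills any gap and the z_c terms cancel.
Column 1: x×2.73 + (z_c − 0 − x)×3.21
Column 2: 711.9×0 + 3926×1.03 + 4027×2.88 + (z_c − 711.9 − 7953)×3.21
The z_c×3.21 term appears on both sides and cancels. Collect the known terms of each column as K = Σ(ρt)_known − 3.21 × (depth of known layers): K_1 = 0 − 3.21×0 = 0; K_2 = 15641.54 − 3.21×(711.9 + 7953) = −12172.789.
Balance: K_1 − x×(3.21 − 2.73) = K_2, so x = (K_1 − K_2)/(3.21 − 2.73) = 12172.8/0.48 = 25400 m.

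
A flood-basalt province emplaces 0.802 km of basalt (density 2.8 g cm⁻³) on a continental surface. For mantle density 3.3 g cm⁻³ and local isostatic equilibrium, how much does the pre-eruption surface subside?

Subaerial loading: s = t ρ_load / ρ_m.
s = 0.802 km × 2.8/3.3 = 0.68 km.

0.68 km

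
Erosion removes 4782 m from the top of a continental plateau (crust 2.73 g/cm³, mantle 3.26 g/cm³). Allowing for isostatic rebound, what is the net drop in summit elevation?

Rebound u = e ρ_c/ρ_m = 4782 m × 2.73/3.26 = 4005 m.
Net surface drop = e − u = 4782 m − 4005 m = e (ρ_m − ρ_c)/ρ_m = 777 m.

777 m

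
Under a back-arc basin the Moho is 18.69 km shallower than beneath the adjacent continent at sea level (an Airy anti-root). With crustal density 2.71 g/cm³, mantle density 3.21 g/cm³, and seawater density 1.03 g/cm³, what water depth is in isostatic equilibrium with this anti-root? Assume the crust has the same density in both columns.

Replacing a thickness d of crust by seawater at the top must be balanced by replacing crust with mantle at the base: d (ρ_c − ρ_w) = a (ρ_m − ρ_c).
d = a (ρ_m − ρ_c)/(ρ_c − ρ_w) = 18.69 km × 0.5/1.68 = 5.56 km.

5.56 km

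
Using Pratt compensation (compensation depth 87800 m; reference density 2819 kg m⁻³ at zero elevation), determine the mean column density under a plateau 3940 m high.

Pratt balance: ρ_ref D = ρ (D + h).
ρ = ρ_ref D/(D + h) = 2819 × 87800 m/(87800 m + 3940 m) = 2700 kg m⁻³.

2700 kg m⁻³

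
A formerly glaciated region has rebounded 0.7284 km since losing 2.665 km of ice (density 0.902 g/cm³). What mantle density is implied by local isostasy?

3.3 g/cm³

ρ_m = ρ_ice t / u = 0.902 × 2.665 km/0.7284 km = 3.3 g/cm³.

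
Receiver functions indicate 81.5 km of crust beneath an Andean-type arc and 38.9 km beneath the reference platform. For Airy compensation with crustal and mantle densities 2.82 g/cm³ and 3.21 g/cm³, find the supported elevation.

5.18 km

Excess crust Δ = 81.5 km − 38.9 km = 42.6 km, split between elevation h and root r with h + r = Δ.
Airy balance ρ_c h = (ρ_m − ρ_c) r gives r = h ρ_c/(ρ_m − ρ_c), so h (1 + ρ_c/(ρ_m − ρ_c)) = Δ, i.e. h = Δ (ρ_m − ρ_c)/ρ_m.
h = 42.6 km × 0.39/3.21 = 5.18 km.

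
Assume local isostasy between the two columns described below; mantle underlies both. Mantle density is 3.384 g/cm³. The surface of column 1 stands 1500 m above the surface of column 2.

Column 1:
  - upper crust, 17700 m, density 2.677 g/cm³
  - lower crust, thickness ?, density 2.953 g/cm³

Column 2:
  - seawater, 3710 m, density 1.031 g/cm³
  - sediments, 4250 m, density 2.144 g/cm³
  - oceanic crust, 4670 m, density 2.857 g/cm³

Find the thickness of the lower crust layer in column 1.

20900 m

Take the compensation level at the base of the deeper column (depth z_c below the surface of column 1) and equate Σ ρ_i t_i down to z_c; mantle fills any gap and the z_c terms cancel.
Column 1: 17700×2.677 + x×2.953 + (z_c − 17700 − x)×3.384
Column 2: 1500×0 + 3710×1.031 + 4250×2.144 + 4670×2.857 + (z_c − 1500 − 12630)×3.384
The z_c×3.384 term appears on both sides and cancels. Collect the known terms of each column as K = Σ(ρt)_known − 3.384 × (depth of known layers): K_1 = 47382.9 − 3.384×17700 = −12513.9; K_2 = 26279.2 − 3.384×(1500 + 12630) = −21536.72.
Balance: K_1 − x×(3.384 − 2.953) = K_2, so x = (K_1 − K_2)/(3.384 − 2.953) = 9022.82/0.431 = 20900 m.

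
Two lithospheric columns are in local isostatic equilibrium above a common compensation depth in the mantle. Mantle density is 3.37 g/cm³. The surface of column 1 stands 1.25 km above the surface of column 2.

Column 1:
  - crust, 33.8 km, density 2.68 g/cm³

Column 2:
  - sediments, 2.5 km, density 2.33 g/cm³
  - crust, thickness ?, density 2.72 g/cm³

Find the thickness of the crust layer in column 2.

25.4 km

Take the compensation level at the base of the deeper column (depth z_c below the surface of column 1) and equate Σ ρ_i t_i down to z_c; mantle fills any gap and the z_c terms cancel.
Column 1: 33.8×2.68 + (z_c − 33.8)×3.37
Column 2: 1.25×0 + 2.5×2.33 + x×2.72 + (z_c − 1.25 − 2.5 − x)×3.37
The z_c×3.37 term appears on both sides and cancels. Collect the known terms of each column as K = Σ(ρt)_known − 3.37 × (depth of known layers): K_1 = 90.584 − 3.37×33.8 = −23.322; K_2 = 5.825 − 3.37×(1.25 + 2.5) = −6.8125.
Balance: K_1 = K_2 − x×(3.37 − 2.72), so x = (K_2 − K_1)/(3.37 − 2.72) = 16.5095/0.65 = 25.4 km.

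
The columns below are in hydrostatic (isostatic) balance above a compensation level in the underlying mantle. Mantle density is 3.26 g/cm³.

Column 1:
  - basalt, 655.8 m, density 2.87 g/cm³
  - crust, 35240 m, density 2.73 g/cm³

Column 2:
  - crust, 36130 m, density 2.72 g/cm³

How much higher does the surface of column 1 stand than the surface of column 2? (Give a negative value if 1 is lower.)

For any compensation level in the mantle, the mantle terms cancel and isostasy reduces to e = (Σt_1 − Σt_2) − (Σ(ρt)_1 − Σ(ρt)_2) / ρ_m.
Σt_1 = 35895.8 m; Σt_2 = 36130 m; Σ(ρt)_1 = 98087.346; Σ(ρt)_2 = 98273.6 (in m·g/cm³).
e = (35895.8 − 36130) − (98087.346 − 98273.6) / 3.26 = −177 m.

−177 m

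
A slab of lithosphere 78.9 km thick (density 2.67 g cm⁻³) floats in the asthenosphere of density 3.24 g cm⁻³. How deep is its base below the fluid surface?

65 km

Draft d = t ρ_obj/ρ_fluid = 78.9 km × 2.67/3.24 = 65 km.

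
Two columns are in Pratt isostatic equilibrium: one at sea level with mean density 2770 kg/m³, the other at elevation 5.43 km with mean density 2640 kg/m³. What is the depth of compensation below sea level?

ρ_ref D = ρ (D + h) → D (ρ_ref − ρ) = ρ h.
D = ρ h/(ρ_ref − ρ) = 2640 × 5.43 km/(2770 − 2640) = 110 km.

110 km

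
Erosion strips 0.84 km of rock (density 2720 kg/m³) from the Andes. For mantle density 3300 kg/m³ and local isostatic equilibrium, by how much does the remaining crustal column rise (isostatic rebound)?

Unloading: uplift u = e ρ_c/ρ_m = 0.84 km × 2720/3300 = 0.692 km.

0.692 km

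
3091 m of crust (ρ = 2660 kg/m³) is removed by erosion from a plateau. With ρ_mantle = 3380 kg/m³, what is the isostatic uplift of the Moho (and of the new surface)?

2430 m

Unloading: uplift u = e ρ_c/ρ_m = 3091 m × 2660/3380 = 2430 m.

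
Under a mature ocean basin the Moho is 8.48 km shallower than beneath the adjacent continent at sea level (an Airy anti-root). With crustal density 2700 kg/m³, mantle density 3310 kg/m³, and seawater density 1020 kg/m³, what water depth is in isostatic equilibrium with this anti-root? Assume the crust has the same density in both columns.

Replacing a thickness d of crust by seawater at the top must be balanced by replacing crust with mantle at the base: d (ρ_c − ρ_w) = a (ρ_m − ρ_c).
d = a (ρ_m − ρ_c)/(ρ_c − ρ_w) = 8.48 km × 610/1680 = 3.08 km.

3.08 km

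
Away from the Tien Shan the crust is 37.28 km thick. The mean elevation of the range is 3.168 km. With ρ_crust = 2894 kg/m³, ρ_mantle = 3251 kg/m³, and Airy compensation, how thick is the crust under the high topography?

66.1 km

Root depth r = h ρ_c / (ρ_m − ρ_c) = 3.168 km × 2894 / 357 = 25.68 km.
Total thickness = T + h + r = 37.28 km + 3.168 km + 25.68 km = 66.1 km.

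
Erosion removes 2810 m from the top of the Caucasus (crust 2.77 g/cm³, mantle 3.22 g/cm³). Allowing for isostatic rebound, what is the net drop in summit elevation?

Rebound u = e ρ_c/ρ_m = 2810 m × 2.77/3.22 = 2417 m.
Net surface drop = e − u = 2810 m − 2417 m = e (ρ_m − ρ_c)/ρ_m = 393 m.

393 m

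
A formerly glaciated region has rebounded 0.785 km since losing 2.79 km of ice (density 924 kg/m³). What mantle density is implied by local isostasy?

ρ_m = ρ_ice t / u = 924 × 2.79 km/0.785 km = 3280 kg/m³.

3280 kg/m³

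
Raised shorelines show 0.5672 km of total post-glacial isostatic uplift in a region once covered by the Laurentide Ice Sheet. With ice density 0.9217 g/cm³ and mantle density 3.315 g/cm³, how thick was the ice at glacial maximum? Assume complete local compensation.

2.04 km

u = t ρ_ice/ρ_m → t = u ρ_m/ρ_ice = 0.5672 km × 3.315/0.9217 = 2.04 km.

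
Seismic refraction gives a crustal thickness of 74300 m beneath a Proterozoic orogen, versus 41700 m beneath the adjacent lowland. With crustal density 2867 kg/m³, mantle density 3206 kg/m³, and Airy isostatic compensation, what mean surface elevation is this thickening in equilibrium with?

3450 m

Excess crust Δ = 74300 m − 41700 m = 32600 m, split between elevation h and root r with h + r = Δ.
Airy balance ρ_c h = (ρ_m − ρ_c) r gives r = h ρ_c/(ρ_m − ρ_c), so h (1 + ρ_c/(ρ_m − ρ_c)) = Δ, i.e. h = Δ (ρ_m − ρ_c)/ρ_m.
h = 32600 m × 339/3206 = 3450 m.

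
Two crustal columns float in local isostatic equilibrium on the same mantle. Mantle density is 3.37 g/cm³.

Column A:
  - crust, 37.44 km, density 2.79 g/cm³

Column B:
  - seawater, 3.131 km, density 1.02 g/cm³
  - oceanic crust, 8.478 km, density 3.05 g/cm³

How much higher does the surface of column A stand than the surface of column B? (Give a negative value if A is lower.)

For any compensation level in the mantle, the mantle terms cancel and isostasy reduces to e = (Σt_A − Σt_B) − (Σ(ρt)_A − Σ(ρt)_B) / ρ_m.
Σt_A = 37.44 km; Σt_B = 11.609 km; Σ(ρt)_A = 104.4576; Σ(ρt)_B = 29.05152 (in km·g/cm³).
e = (37.44 − 11.609) − (104.4576 − 29.05152) / 3.37 = 3.46 km.

3.46 km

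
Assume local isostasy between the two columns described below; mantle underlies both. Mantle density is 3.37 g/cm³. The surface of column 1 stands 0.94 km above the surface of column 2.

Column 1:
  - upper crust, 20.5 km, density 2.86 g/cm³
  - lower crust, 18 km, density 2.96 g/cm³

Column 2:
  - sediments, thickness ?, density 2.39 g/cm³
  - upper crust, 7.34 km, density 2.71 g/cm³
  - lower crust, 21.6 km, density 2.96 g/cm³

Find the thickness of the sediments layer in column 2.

Take the compensation level at the base of the deeper column (depth z_c below the surface of column 1) and equate Σ ρ_i t_i down to z_c; mantle fills any gap and the z_c terms cancel.
Column 1: 20.5×2.86 + 18×2.96 + (z_c − 38.5)×3.37
Column 2: 0.94×0 + x×2.39 + 7.34×2.71 + 21.6×2.96 + (z_c − 0.94 − 28.94 − x)×3.37
The z_c×3.37 term appears on both sides and cancels. Collect the known terms of each column as K = Σ(ρt)_known − 3.37 × (depth of known layers): K_1 = 111.91 − 3.37×38.5 = −17.835; K_2 = 83.8274 − 3.37×(0.94 + 28.94) = −16.8682.
Balance: K_1 = K_2 − x×(3.37 − 2.39), so x = (K_2 − K_1)/(3.37 − 2.39) = 0.9668/0.98 = 0.987 km.

0.987 km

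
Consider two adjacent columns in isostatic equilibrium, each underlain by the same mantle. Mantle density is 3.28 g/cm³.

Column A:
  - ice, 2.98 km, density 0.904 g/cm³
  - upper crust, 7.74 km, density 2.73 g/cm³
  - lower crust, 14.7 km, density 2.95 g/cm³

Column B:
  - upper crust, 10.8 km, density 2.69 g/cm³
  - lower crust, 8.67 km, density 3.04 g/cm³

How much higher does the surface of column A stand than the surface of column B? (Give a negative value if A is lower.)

2.36 km

For any compensation level in the mantle, the mantle terms cancel and isostasy reduces to e = (Σt_A − Σt_B) − (Σ(ρt)_A − Σ(ρt)_B) / ρ_m.
Σt_A = 25.42 km; Σt_B = 19.47 km; Σ(ρt)_A = 67.18912; Σ(ρt)_B = 55.4088 (in km·g/cm³).
e = (25.42 − 19.47) − (67.18912 − 55.4088) / 3.28 = 2.36 km.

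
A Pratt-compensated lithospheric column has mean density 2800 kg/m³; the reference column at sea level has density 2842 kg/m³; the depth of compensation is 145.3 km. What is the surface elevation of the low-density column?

ρ_ref D = ρ (D + h) → h = D (ρ_ref − ρ)/ρ.
h = 145.3 km × (2842 − 2800)/2800 = 2.18 km.

2.18 km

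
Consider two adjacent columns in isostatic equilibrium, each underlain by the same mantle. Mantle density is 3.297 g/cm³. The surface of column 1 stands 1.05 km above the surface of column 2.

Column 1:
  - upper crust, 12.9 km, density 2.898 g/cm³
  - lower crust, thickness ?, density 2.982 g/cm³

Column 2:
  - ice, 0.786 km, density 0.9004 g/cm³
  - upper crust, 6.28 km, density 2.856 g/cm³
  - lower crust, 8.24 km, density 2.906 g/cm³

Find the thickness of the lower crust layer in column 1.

19.7 km

Take the compensation level at the base of the deeper column (depth z_c below the surface of column 1) and equate Σ ρ_i t_i down to z_c; mantle fills any gap and the z_c terms cancel.
Column 1: 12.9×2.898 + x×2.982 + (z_c − 12.9 − x)×3.297
Column 2: 1.05×0 + 0.786×0.9004 + 6.28×2.856 + 8.24×2.906 + (z_c − 1.05 − 15.306)×3.297
The z_c×3.297 term appears on both sides and cancels. Collect the known terms of each column as K = Σ(ρt)_known − 3.297 × (depth of known layers): K_1 = 37.3842 − 3.297×12.9 = −5.1471; K_2 = 42.5888344 − 3.297×(1.05 + 15.306) = −11.3368976.
Balance: K_1 − x×(3.297 − 2.982) = K_2, so x = (K_1 − K_2)/(3.297 − 2.982) = 6.1898/0.315 = 19.7 km.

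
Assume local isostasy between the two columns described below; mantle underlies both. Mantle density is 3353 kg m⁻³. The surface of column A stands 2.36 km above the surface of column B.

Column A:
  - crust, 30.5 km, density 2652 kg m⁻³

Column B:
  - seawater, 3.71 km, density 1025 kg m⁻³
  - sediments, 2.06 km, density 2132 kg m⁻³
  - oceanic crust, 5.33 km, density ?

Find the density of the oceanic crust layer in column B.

2920 kg m⁻³

Take the compensation level at the base of the deeper column (depth z_c below the surface of column A) and equate Σ ρ_i t_i down to z_c; mantle fills any gap and the z_c terms cancel.
Column A: 30.5×2652 + (z_c − 30.5)×3353
Column B: 2.36×0 + 3.71×1025 + 2.06×2132 + 5.33×ρ + (z_c − 2.36 − 11.1)×3353
The z_c×3353 term appears on both sides and cancels. Collect the known terms of each column as K = Σ(ρt)_known − 3353 × (depth of known layers): K_A = 80886 − 3353×30.5 = −21380.5; K_B = 8194.67 − 3353×(2.36 + 11.1) = −36936.71.
Balance: K_A = K_B + 5.33×ρ, so ρ = (K_A − K_B)/5.33 = 15556.2/5.33 = 2920 kg m⁻³.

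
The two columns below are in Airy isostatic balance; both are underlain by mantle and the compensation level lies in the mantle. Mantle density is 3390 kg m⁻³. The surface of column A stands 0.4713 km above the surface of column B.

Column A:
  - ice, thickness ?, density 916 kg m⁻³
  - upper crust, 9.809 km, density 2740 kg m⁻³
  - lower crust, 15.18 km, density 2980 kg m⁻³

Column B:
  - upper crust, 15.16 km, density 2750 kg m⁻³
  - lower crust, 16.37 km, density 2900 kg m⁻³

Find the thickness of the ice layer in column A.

Take the compensation level at the base of the deeper column (depth z_c below the surface of column A) and equate Σ ρ_i t_i down to z_c; mantle fills any gap and the z_c terms cancel.
Column A: x×916 + 9.809×2740 + 15.18×2980 + (z_c − 24.989 − x)×3390
Column B: 0.4713×0 + 15.16×2750 + 16.37×2900 + (z_c − 0.4713 − 31.53)×3390
The z_c×3390 term appears on both sides and cancels. Collect the known terms of each column as K = Σ(ρt)_known − 3390 × (depth of known layers): K_A = 72113.06 − 3390×24.989 = −12599.65; K_B = 89163 − 3390×(0.4713 + 31.53) = −19321.407.
Balance: K_A − x×(3390 − 916) = K_B, so x = (K_A − K_B)/(3390 − 916) = 6721.76/2474 = 2.72 km.

2.72 km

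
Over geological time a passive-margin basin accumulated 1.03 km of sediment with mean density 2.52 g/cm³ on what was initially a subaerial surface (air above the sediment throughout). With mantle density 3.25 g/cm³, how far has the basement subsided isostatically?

Subaerial load: s = t ρ_sed / ρ_m = 1.03 km × 2.52/3.25 = 0.799 km.

0.799 km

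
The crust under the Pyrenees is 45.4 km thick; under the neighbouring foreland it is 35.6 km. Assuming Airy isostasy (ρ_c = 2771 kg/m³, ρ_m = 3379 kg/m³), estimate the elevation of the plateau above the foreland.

1.76 km

Excess crust Δ = 45.4 km − 35.6 km = 9.8 km, split between elevation h and root r with h + r = Δ.
Airy balance ρ_c h = (ρ_m − ρ_c) r gives r = h ρ_c/(ρ_m − ρ_c), so h (1 + ρ_c/(ρ_m − ρ_c)) = Δ, i.e. h = Δ (ρ_m − ρ_c)/ρ_m.
h = 9.8 km × 608/3379 = 1.76 km.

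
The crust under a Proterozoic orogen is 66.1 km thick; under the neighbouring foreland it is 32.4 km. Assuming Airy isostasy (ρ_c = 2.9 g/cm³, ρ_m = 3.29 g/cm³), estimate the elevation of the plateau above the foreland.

3.99 km

Excess crust Δ = 66.1 km − 32.4 km = 33.7 km, split between elevation h and root r with h + r = Δ.
Airy balance ρ_c h = (ρ_m − ρ_c) r gives r = h ρ_c/(ρ_m − ρ_c), so h (1 + ρ_c/(ρ_m − ρ_c)) = Δ, i.e. h = Δ (ρ_m − ρ_c)/ρ_m.
h = 33.7 km × 0.39/3.29 = 3.99 km.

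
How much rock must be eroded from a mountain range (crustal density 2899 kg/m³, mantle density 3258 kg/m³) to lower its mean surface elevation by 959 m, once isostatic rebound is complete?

Net drop Δ = e − u = e − e ρ_c/ρ_m = e (ρ_m − ρ_c)/ρ_m.
e = Δ ρ_m/(ρ_m − ρ_c) = 959 m × 3258/359 = 8700 m.

8700 m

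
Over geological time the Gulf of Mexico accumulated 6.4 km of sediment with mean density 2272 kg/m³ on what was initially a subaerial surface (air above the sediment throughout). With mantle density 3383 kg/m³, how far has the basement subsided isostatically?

Subaerial load: s = t ρ_sed / ρ_m = 6.4 km × 2272/3383 = 4.3 km.

4.3 km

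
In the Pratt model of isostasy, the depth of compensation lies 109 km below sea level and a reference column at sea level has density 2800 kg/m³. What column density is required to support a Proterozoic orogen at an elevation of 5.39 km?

Pratt balance: ρ_ref D = ρ (D + h).
ρ = ρ_ref D/(D + h) = 2800 × 109 km/(109 km + 5.39 km) = 2670 kg/m³.

2670 kg/m³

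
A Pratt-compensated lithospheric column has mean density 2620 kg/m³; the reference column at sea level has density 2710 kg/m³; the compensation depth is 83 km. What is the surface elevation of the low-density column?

ρ_ref D = ρ (D + h) → h = D (ρ_ref − ρ)/ρ.
h = 83 km × (2710 − 2620)/2620 = 2.85 km.

2.85 km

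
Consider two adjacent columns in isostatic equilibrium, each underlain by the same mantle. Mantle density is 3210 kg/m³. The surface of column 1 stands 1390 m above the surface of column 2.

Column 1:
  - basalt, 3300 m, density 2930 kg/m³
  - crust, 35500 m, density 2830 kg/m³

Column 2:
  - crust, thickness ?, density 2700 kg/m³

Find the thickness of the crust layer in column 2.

Take the compensation level at the base of the deeper column (depth z_c below the surface of column 1) and equate Σ ρ_i t_i down to z_c; mantle fills any gap and the z_c terms cancel.
Column 1: 3300×2930 + 35500×2830 + (z_c − 38800)×3210
Column 2: 1390×0 + x×2700 + (z_c − 1390 − 0 − x)×3210
The z_c×3210 term appears on both sides and cancels. Collect the known terms of each column as K = Σ(ρt)_known − 3210 × (depth of known layers): K_1 = 110134000 − 3210×38800 = −14414000; K_2 = 0 − 3210×(1390 + 0) = −4461900.
Balance: K_1 = K_2 − x×(3210 − 2700), so x = (K_2 − K_1)/(3210 − 2700) = 9952100/510 = 19500 m.

19500 m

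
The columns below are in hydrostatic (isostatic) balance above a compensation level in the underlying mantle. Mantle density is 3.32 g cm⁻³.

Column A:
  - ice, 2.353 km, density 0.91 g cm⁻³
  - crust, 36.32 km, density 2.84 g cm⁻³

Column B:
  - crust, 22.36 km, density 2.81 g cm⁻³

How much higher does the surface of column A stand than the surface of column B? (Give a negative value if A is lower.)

For any compensation level in the mantle, the mantle terms cancel and isostasy reduces to e = (Σt_A − Σt_B) − (Σ(ρt)_A − Σ(ρt)_B) / ρ_m.
Σt_A = 38.673 km; Σt_B = 22.36 km; Σ(ρt)_A = 105.29003; Σ(ρt)_B = 62.8316 (in km·g cm⁻³).
e = (38.673 − 22.36) − (105.29003 − 62.8316) / 3.32 = 3.52 km.

3.52 km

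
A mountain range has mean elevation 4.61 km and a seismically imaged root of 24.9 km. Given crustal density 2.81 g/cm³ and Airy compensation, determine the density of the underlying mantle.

Airy balance: ρ_c h = (ρ_m − ρ_c) r → ρ_m = ρ_c (1 + h/r).
ρ_m = 2.81 × (1 + 4.61 km/24.9 km) = 3.33 g/cm³.

3.33 g/cm³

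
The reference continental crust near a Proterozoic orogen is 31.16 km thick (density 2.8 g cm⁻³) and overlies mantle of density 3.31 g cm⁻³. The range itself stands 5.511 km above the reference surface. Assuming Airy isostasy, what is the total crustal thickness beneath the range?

66.9 km

Root depth r = h ρ_c / (ρ_m − ρ_c) = 5.511 km × 2.8 / 0.51 = 30.26 km.
Total thickness = T + h + r = 31.16 km + 5.511 km + 30.26 km = 66.9 km.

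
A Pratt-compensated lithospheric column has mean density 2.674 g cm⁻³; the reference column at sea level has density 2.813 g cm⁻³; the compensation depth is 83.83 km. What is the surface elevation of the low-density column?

ρ_ref D = ρ (D + h) → h = D (ρ_ref − ρ)/ρ.
h = 83.83 km × (2.813 − 2.674)/2.674 = 4.36 km.

4.36 km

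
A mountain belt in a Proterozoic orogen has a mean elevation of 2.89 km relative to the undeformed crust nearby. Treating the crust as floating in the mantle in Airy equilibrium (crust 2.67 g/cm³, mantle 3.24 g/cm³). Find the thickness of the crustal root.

13.5 km

Equating mass per unit area of the two columns: the weight of the topography is balanced by the buoyancy of the root, ρ_c h = (ρ_m − ρ_c) r.
r = h · ρ_c / (ρ_m − ρ_c) = 2.89 km × 2.67 / (3.24 − 2.67) = 13.5 km.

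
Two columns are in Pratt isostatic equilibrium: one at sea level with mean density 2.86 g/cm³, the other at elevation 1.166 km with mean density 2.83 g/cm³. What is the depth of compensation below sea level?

110 km

ρ_ref D = ρ (D + h) → D (ρ_ref − ρ) = ρ h.
D = ρ h/(ρ_ref − ρ) = 2.83 × 1.166 km/(2.86 − 2.83) = 110 km.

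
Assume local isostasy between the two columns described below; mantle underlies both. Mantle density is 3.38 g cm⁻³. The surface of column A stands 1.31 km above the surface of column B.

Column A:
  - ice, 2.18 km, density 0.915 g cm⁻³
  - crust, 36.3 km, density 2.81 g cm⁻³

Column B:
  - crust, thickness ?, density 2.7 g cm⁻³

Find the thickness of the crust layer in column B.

Take the compensation level at the base of the deeper column (depth z_c below the surface of column A) and equate Σ ρ_i t_i down to z_c; mantle fills any gap and the z_c terms cancel.
Column A: 2.18×0.915 + 36.3×2.81 + (z_c − 38.48)×3.38
Column B: 1.31×0 + x×2.7 + (z_c − 1.31 − 0 − x)×3.38
The z_c×3.38 term appears on both sides and cancels. Collect the known terms of each column as K = Σ(ρt)_known − 3.38 × (depth of known layers): K_A = 103.9977 − 3.38×38.48 = −26.0647; K_B = 0 − 3.38×(1.31 + 0) = −4.4278.
Balance: K_A = K_B − x×(3.38 − 2.7), so x = (K_B − K_A)/(3.38 − 2.7) = 21.6369/0.68 = 31.8 km.

31.8 km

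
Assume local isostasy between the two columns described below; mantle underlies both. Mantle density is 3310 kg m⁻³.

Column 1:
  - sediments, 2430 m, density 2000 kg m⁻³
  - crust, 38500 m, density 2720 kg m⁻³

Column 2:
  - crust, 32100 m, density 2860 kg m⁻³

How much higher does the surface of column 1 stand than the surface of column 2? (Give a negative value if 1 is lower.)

3460 m

For any compensation level in the mantle, the mantle terms cancel and isostasy reduces to e = (Σt_1 − Σt_2) − (Σ(ρt)_1 − Σ(ρt)_2) / ρ_m.
Σt_1 = 40930 m; Σt_2 = 32100 m; Σ(ρt)_1 = 109580000; Σ(ρt)_2 = 91806000 (in m·kg m⁻³).
e = (40930 − 32100) − (109580000 − 91806000) / 3310 = 3460 m.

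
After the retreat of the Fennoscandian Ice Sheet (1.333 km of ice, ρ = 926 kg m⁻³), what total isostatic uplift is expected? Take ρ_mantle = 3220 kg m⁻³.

Removing the load lets mantle flow back in; uplift u satisfies ρ_ice t = ρ_m u.
u = t ρ_ice/ρ_m = 1.333 km × 926/3220 = 0.383 km.

0.383 km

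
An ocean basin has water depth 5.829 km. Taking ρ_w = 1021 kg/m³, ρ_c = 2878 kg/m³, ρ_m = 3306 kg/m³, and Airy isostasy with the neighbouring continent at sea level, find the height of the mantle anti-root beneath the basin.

Balancing pressure at the compensation depth: replacing crust with seawater at the top is compensated by replacing crust with mantle at the base: d (ρ_c − ρ_w) = a (ρ_m − ρ_c).
a = d (ρ_c − ρ_w)/(ρ_m − ρ_c) = 5.829 km × 1857/428 = 25.3 km.

25.3 km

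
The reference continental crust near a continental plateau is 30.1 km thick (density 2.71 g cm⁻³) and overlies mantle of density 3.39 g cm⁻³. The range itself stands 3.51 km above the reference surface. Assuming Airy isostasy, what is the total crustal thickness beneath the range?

Root depth r = h ρ_c / (ρ_m − ρ_c) = 3.51 km × 2.71 / 0.68 = 13.99 km.
Total thickness = T + h + r = 30.1 km + 3.51 km + 13.99 km = 47.6 km.

47.6 km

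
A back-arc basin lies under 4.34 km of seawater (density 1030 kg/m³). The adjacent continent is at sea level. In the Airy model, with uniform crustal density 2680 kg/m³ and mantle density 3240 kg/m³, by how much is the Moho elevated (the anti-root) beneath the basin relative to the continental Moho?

12.8 km

For local isostatic compensation: replacing crust with seawater at the top is compensated by replacing crust with mantle at the base: d (ρ_c − ρ_w) = a (ρ_m − ρ_c).
a = d (ρ_c − ρ_w)/(ρ_m − ρ_c) = 4.34 km × 1650/560 = 12.8 km.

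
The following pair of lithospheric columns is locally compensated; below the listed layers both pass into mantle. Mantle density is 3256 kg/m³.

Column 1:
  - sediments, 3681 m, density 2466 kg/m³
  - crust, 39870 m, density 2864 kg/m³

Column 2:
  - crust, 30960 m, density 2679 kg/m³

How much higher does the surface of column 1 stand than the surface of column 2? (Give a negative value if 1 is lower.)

For any compensation level in the mantle, the mantle terms cancel and isostasy reduces to e = (Σt_1 − Σt_2) − (Σ(ρt)_1 − Σ(ρt)_2) / ρ_m.
Σt_1 = 43551 m; Σt_2 = 30960 m; Σ(ρt)_1 = 123265026; Σ(ρt)_2 = 82941840 (in m·kg/m³).
e = (43551 − 30960) − (123265026 − 82941840) / 3256 = 207 m.

207 m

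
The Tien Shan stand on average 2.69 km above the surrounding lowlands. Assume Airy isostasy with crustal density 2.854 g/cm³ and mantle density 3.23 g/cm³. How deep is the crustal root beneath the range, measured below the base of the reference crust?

For local isostatic compensation: the weight of the topography is balanced by the buoyancy of the root, ρ_c h = (ρ_m − ρ_c) r.
r = h · ρ_c / (ρ_m − ρ_c) = 2.69 km × 2.854 / (3.23 − 2.854) = 20.4 km.

20.4 km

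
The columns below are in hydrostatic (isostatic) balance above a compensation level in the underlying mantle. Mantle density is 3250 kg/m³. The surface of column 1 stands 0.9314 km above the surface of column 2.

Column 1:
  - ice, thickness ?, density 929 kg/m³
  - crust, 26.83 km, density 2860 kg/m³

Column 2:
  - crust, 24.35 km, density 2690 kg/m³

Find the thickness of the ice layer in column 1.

Take the compensation level at the base of the deeper column (depth z_c below the surface of column 1) and equate Σ ρ_i t_i down to z_c; mantle fills any gap and the z_c terms cancel.
Column 1: x×929 + 26.83×2860 + (z_c − 26.83 − x)×3250
Column 2: 0.9314×0 + 24.35×2690 + (z_c − 0.9314 − 24.35)×3250
The z_c×3250 term appears on both sides and cancels. Collect the known terms of each column as K = Σ(ρt)_known − 3250 × (depth of known layers): K_1 = 76733.8 − 3250×26.83 = −10463.7; K_2 = 65501.5 − 3250×(0.9314 + 24.35) = −16663.05.
Balance: K_1 − x×(3250 − 929) = K_2, so x = (K_1 − K_2)/(3250 − 929) = 6199.35/2321 = 2.67 km.

2.67 km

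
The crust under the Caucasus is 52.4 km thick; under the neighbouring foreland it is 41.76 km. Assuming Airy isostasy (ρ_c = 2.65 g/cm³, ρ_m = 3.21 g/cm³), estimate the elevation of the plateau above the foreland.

Excess crust Δ = 52.4 km − 41.76 km = 10.64 km, split between elevation h and root r with h + r = Δ.
Airy balance ρ_c h = (ρ_m − ρ_c) r gives r = h ρ_c/(ρ_m − ρ_c), so h (1 + ρ_c/(ρ_m − ρ_c)) = Δ, i.e. h = Δ (ρ_m − ρ_c)/ρ_m.
h = 10.64 km × 0.56/3.21 = 1.86 km.

1.86 km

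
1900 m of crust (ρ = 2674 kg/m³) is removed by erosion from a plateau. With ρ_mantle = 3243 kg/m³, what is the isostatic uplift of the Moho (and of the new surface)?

Unloading: uplift u = e ρ_c/ρ_m = 1900 m × 2674/3243 = 1570 m.

1570 m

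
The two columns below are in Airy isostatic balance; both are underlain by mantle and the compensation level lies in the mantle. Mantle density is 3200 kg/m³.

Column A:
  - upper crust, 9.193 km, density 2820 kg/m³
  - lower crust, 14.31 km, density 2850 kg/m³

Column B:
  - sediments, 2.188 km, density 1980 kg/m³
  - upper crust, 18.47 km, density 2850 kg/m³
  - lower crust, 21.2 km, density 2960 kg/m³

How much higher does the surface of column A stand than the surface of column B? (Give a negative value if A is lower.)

For any compensation level in the mantle, the mantle terms cancel and isostasy reduces to e = (Σt_A − Σt_B) − (Σ(ρt)_A − Σ(ρt)_B) / ρ_m.
Σt_A = 23.503 km; Σt_B = 41.858 km; Σ(ρt)_A = 66707.76; Σ(ρt)_B = 119723.74 (in km·kg/m³).
e = (23.503 − 41.858) − (66707.76 − 119723.74) / 3200 = −1.79 km.

−1.79 km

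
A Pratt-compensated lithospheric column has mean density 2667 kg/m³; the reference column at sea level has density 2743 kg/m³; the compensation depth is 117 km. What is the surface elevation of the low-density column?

ρ_ref D = ρ (D + h) → h = D (ρ_ref − ρ)/ρ.
h = 117 km × (2743 − 2667)/2667 = 3.33 km.

3.33 km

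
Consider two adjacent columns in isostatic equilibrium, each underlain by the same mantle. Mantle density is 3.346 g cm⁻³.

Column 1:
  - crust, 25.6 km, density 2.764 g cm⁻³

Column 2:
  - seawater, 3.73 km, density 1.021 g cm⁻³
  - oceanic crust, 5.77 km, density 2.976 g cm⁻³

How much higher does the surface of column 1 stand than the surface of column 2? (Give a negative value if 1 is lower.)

1.22 km

For any compensation level in the mantle, the mantle terms cancel and isostasy reduces to e = (Σt_1 − Σt_2) − (Σ(ρt)_1 − Σ(ρt)_2) / ρ_m.
Σt_1 = 25.6 km; Σt_2 = 9.5 km; Σ(ρt)_1 = 70.7584; Σ(ρt)_2 = 20.97985 (in km·g cm⁻³).
e = (25.6 − 9.5) − (70.7584 − 20.97985) / 3.346 = 1.22 km.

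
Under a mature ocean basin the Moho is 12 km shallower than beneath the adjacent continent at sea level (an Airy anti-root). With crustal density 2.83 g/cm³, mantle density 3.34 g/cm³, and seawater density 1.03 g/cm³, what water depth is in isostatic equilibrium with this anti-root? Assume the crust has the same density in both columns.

Replacing a thickness d of crust by seawater at the top must be balanced by replacing crust with mantle at the base: d (ρ_c − ρ_w) = a (ρ_m − ρ_c).
d = a (ρ_m − ρ_c)/(ρ_c − ρ_w) = 12 km × 0.51/1.8 = 3.4 km.

3.4 km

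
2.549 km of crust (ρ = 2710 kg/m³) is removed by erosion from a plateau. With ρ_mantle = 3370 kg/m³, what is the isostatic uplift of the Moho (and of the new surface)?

2.05 km

Unloading: uplift u = e ρ_c/ρ_m = 2.549 km × 2710/3370 = 2.05 km.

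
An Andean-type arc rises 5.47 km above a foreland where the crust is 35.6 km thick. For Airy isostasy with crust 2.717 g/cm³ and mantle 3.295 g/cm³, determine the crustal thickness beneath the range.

Root depth r = h ρ_c / (ρ_m − ρ_c) = 5.47 km × 2.717 / 0.578 = 25.71 km.
Total thickness = T + h + r = 35.6 km + 5.47 km + 25.71 km = 66.8 km.

66.8 km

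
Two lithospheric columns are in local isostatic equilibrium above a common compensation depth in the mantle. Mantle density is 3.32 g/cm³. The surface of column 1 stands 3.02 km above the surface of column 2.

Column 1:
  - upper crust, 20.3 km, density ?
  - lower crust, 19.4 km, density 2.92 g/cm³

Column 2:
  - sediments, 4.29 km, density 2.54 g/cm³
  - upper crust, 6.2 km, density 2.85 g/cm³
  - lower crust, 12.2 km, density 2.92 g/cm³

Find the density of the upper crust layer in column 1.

2.66 g/cm³

Take the compensation level at the base of the deeper column (depth z_c below the surface of column 1) and equate Σ ρ_i t_i down to z_c; mantle fills any gap and the z_c terms cancel.
Column 1: 20.3×ρ + 19.4×2.92 + (z_c − 39.7)×3.32
Column 2: 3.02×0 + 4.29×2.54 + 6.2×2.85 + 12.2×2.92 + (z_c − 3.02 − 22.69)×3.32
The z_c×3.32 term appears on both sides and cancels. Collect the known terms of each column as K = Σ(ρt)_known − 3.32 × (depth of known layers): K_1 = 56.648 − 3.32×39.7 = −75.156; K_2 = 64.1906 − 3.32×(3.02 + 22.69) = −21.1666.
Balance: K_1 + 20.3×ρ = K_2, so ρ = (K_2 − K_1)/20.3 = 53.9894/20.3 = 2.66 g/cm³.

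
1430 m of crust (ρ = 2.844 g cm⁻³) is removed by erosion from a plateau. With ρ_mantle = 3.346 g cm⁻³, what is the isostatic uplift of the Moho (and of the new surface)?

1220 m

Unloading: uplift u = e ρ_c/ρ_m = 1430 m × 2.844/3.346 = 1220 m.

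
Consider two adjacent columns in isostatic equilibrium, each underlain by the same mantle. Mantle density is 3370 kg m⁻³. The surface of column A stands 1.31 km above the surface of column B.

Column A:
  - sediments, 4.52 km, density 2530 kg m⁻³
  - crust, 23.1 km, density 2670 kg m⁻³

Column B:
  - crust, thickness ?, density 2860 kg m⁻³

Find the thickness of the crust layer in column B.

Take the compensation level at the base of the deeper column (depth z_c below the surface of column A) and equate Σ ρ_i t_i down to z_c; mantle fills any gap and the z_c terms cancel.
Column A: 4.52×2530 + 23.1×2670 + (z_c − 27.62)×3370
Column B: 1.31×0 + x×2860 + (z_c − 1.31 − 0 − x)×3370
The z_c×3370 term appears on both sides and cancels. Collect the known terms of each column as K = Σ(ρt)_known − 3370 × (depth of known layers): K_A = 73112.6 − 3370×27.62 = −19966.8; K_B = 0 − 3370×(1.31 + 0) = −4414.7.
Balance: K_A = K_B − x×(3370 − 2860), so x = (K_B − K_A)/(3370 − 2860) = 15552.1/510 = 30.5 km.

30.5 km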